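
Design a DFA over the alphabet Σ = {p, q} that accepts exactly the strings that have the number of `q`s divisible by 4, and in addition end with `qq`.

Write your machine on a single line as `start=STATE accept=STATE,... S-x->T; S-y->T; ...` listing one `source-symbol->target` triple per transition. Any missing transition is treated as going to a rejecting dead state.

start=A; accept=J; A-p->A; A-q->B; B-p->C; B-q->D; C-p->C; C-q->E; D-p->F; D-q->G; E-p->F; E-q->G; F-p->F; F-q->H; G-p->I; G-q->J; H-p->I; H-q->J; I-p->I; I-q->K; J-p->A; J-q->L; K-p->A; K-q->L; L-p->C; L-q->D

Build one automaton per condition and run them in lockstep. The first has 4 states tracking the count of `q`s modulo 4; the second has 3 states tracking how much of the suffix `qq` has currently been matched. A product state is a pair (one from each), accepting exactly when both do.
       p  q 
>  A   A  B 
   B   C  D 
   C   C  E 
   D   F  G 
   E   F  G 
   F   F  H 
   G   I  J 
   H   I  J 
   I   I  K 
 * J   A  L 
   K   A  L 
   L   C  D 
(> = start, * = accepting)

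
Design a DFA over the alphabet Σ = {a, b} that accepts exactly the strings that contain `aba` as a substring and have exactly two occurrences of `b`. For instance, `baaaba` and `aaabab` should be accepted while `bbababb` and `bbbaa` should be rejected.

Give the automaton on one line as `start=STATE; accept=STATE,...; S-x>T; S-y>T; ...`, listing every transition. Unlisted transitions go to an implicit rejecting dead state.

Handle the two conditions separately and then intersect. The first has 4 states tracking whether and how much of `aba` has been seen; the second has 4 states tracking the count of `b`s, saturating at 3. A product state is a pair (one from each), accepting exactly when both do.
A 14-state machine:
          a    b  
>  q0     q1   q2 
   q1     q1   q3 
   q2     q4   q5 
   q3     q6   q5 
   q4     q4   q7 
   q5     q8   q9 
   q6     q6  q10 
   q7    q10   q9 
   q8     q8  q11 
   q9    q12   q9 
 * q10   q10  q13 
   q11   q13   q9 
   q12   q12  q11 
   q13   q13  q13 
(> = start, * = accepting)

start=q0; accept=q10; q0-a>q1; q0-b>q2; q1-a>q1; q1-b>q3; q2-a>q4; q2-b>q5; q3-a>q6; q3-b>q5; q4-a>q4; q4-b>q7; q5-a>q8; q5-b>q9; q6-a>q6; q6-b>q10; q7-a>q10; q7-b>q9; q8-a>q8; q8-b>q11; q9-a>q12; q9-b>q9; q10-a>q10; q10-b>q13; q11-a>q13; q11-b>q9; q12-a>q12; q12-b>q11; q13-a>q13; q13-b>q13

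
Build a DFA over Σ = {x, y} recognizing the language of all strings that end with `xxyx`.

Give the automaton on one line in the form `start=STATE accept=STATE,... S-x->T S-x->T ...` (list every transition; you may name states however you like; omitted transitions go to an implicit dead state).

Let each state record the length of the longest suffix of the input read so far that is also a prefix of `xxyx`. S1 means the last symbol is `x`; S2 means the last 2 symbols are `xx`; S3 means the last 3 symbols are `xxy`; S4 means the last 4 symbols are `xxyx`. Accept only at S4, where the string currently ends in `xxyx`.
5 states suffice.
        x   y  
>  S0   S1  S0 
   S1   S2  S0 
   S2   S2  S3 
   S3   S4  S0 
 * S4   S2  S0 
(> = start, * = accepting)

start=S0 accept=S4 S0-x->S1 S0-y->S0 S1-x->S2 S1-y->S0 S2-x->S2 S2-y->S3 S3-x->S4 S3-y->S0 S4-x->S2 S4-y->S0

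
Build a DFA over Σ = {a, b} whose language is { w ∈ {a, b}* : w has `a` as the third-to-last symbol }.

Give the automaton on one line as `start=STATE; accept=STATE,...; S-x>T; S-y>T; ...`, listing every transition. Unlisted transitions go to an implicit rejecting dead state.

Because acceptance depends on a position counted from the end, the machine has to buffer the most recent 3 symbols. Make each state the string of the last up-to-3 symbols read; on input `x` shift the window left and append `x`. Accept when the buffered window has length 3 and begins with `a`.
A 15-state machine:
          a    b  
>  q0     q1   q2 
   q1     q3   q4 
   q2     q5   q6 
   q3     q7   q8 
   q4     q9  q10 
   q5    q11  q12 
   q6    q13  q14 
 * q7     q7   q8 
 * q8     q9  q10 
 * q9    q11  q12 
 * q10   q13  q14 
   q11    q7   q8 
   q12    q9  q10 
   q13   q11  q12 
   q14   q13  q14 
(> = start, * = accepting)

start=q0; accept=q7,q8,q9,q10; q0-a>q1; q0-b>q2; q1-a>q3; q1-b>q4; q2-a>q5; q2-b>q6; q3-a>q7; q3-b>q8; q4-a>q9; q4-b>q10; q5-a>q11; q5-b>q12; q6-a>q13; q6-b>q14; q7-a>q7; q7-b>q8; q8-a>q9; q8-b>q10; q9-a>q11; q9-b>q12; q10-a>q13; q10-b>q14; q11-a>q7; q11-b>q8; q12-a>q9; q12-b>q10; q13-a>q11; q13-b>q12; q14-a>q13; q14-b>q14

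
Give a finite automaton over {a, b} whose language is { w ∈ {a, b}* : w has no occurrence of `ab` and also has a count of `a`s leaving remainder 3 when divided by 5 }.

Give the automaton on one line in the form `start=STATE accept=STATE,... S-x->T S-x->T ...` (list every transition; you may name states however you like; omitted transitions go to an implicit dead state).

start=S0 accept=S4 S0-a->S1 S0-b->S0 S1-a->S2 S1-b->S3 S2-a->S4 S2-b->S5 S3-a->S5 S3-b->S3 S4-a->S6 S4-b->S7 S5-a->S7 S5-b->S5 S6-a->S8 S6-b->S9 S7-a->S9 S7-b->S7 S8-a->S1 S8-b->S10 S9-a->S10 S9-b->S9 S10-a->S3 S10-b->S10

Handle the two conditions separately and then intersect. The first has 3 states tracking partial matches of the forbidden pattern `ab`; the second has 5 states tracking the count of `a`s modulo 5. A product state is a pair (one from each), accepting exactly when both do.
11 states suffice.
          a    b  
>  S0     S1   S0 
   S1     S2   S3 
   S2     S4   S5 
   S3     S5   S3 
 * S4     S6   S7 
   S5     S7   S5 
   S6     S8   S9 
   S7     S9   S7 
   S8     S1  S10 
   S9    S10   S9 
   S10    S3  S10 
(> = start, * = accepting)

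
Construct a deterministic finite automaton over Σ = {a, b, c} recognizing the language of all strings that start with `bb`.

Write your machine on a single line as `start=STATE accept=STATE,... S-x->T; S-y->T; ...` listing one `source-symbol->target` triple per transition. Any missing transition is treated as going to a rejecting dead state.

Walk along `bb` while the input agrees: from s0 take `b` to s1, and so on. Any deviation drops to the rejecting sink s3. Once s2 is reached the prefix is confirmed and every continuation is accepted.
4 states suffice.
        a   b   c  
>  s0   s3  s1  s3 
   s1   s3  s2  s3 
 * s2   s2  s2  s2 
   s3   s3  s3  s3 
(> = start, * = accepting)

start=s0; accept=s2; s0-a->s3; s0-b->s1; s0-c->s3; s1-a->s3; s1-b->s2; s1-c->s3; s2-a->s2; s2-b->s2; s2-c->s2; s3-a->s3; s3-b->s3; s3-c->s3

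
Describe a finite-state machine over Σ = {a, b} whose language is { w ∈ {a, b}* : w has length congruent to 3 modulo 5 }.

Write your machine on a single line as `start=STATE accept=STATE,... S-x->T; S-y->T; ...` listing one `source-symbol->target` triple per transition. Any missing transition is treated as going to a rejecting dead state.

Count input length modulo 5: every symbol advances one step around the cycle q0 → q1 → q2 → q3 → q4 → q0. Accept at q3.
        a   b  
>  q0   q1  q1 
   q1   q2  q2 
   q2   q3  q3 
 * q3   q4  q4 
   q4   q0  q0 
(> = start, * = accepting)

start=q0; accept=q3; q0-a->q1; q0-b->q1; q1-a->q2; q1-b->q2; q2-a->q3; q2-b->q3; q3-a->q4; q3-b->q4; q4-a->q0; q4-b->q0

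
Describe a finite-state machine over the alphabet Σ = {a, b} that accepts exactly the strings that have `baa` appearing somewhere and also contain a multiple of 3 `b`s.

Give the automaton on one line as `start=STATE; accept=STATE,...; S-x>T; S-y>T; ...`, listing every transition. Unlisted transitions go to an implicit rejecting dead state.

Run two small machines in parallel and take their product. The first has 4 states tracking whether and how much of `baa` has been seen; the second has 3 states tracking the count of `b`s modulo 3. A product state is a pair (one from each), accepting exactly when both do.
        a   b  
>  q0   q0  q1 
   q1   q2  q3 
   q2   q4  q3 
   q3   q5  q6 
   q4   q4  q7 
   q5   q7  q6 
   q6   q8  q1 
   q7   q7  q9 
   q8   q9  q1 
 * q9   q9  q4 
(> = start, * = accepting)

start=q0; accept=q9; q0-a>q0; q0-b>q1; q1-a>q2; q1-b>q3; q2-a>q4; q2-b>q3; q3-a>q5; q3-b>q6; q4-a>q4; q4-b>q7; q5-a>q7; q5-b>q6; q6-a>q8; q6-b>q1; q7-a>q7; q7-b>q9; q8-a>q9; q8-b>q1; q9-a>q9; q9-b>q4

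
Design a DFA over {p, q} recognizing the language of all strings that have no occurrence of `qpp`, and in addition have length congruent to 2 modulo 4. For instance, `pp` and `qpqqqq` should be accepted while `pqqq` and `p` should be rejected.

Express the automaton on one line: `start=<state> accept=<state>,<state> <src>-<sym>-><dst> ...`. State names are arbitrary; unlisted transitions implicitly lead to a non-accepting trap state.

start=A accept=D,E,F A-p->B A-q->C B-p->D B-q->E C-p->F C-q->E D-p->G D-q->H E-p->I E-q->H F-p->J F-q->H G-p->A G-q->K H-p->L H-q->K I-p->M I-q->K J-p->M J-q->M K-p->N K-q->C L-p->O L-q->C M-p->O M-q->O N-p->P N-q->E O-p->P O-q->P P-p->J P-q->J

Run two small machines in parallel and take their product. The first has 4 states tracking partial matches of the forbidden pattern `qpp`; the second has 4 states tracking the input length modulo 4. A product state is a pair (one from each), accepting exactly when both do.
With 16 states:
       p  q 
>  A   B  C 
   B   D  E 
   C   F  E 
 * D   G  H 
 * E   I  H 
 * F   J  H 
   G   A  K 
   H   L  K 
   I   M  K 
   J   M  M 
   K   N  C 
   L   O  C 
   M   O  O 
   N   P  E 
   O   P  P 
   P   J  J 
(> = start, * = accepting)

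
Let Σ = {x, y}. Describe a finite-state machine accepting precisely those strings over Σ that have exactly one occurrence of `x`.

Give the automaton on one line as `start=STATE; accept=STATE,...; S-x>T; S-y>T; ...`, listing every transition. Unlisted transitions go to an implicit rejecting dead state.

start=s0; accept=s1; s0-x>s1; s0-y>s0; s1-x>s2; s1-y>s1; s2-x>s2; s2-y>s2

Count `x`s, saturating at 2: state s0 means no `x` yet, s1 means one `x` seen, s2 means more than one. Each `x` increments (capped at s2); other symbols loop. Accept from {s1}.
With 3 states:
        x   y  
>  s0   s1  s0 
 * s1   s2  s1 
   s2   s2  s2 
(> = start, * = accepting)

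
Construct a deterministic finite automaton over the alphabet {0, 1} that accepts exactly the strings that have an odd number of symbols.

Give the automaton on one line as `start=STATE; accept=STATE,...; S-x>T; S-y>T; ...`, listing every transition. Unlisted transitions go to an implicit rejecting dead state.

start=q0; accept=q1; q0-0>q1; q0-1>q1; q1-0>q0; q1-1>q0

Only the length mod 2 matters, so use a 2-cycle: from any state, every input symbol moves to the next state, wrapping q1 back to q0. Mark q1 accepting.
2 states suffice.
        0   1  
>  q0   q1  q1 
 * q1   q0  q0 
(> = start, * = accepting)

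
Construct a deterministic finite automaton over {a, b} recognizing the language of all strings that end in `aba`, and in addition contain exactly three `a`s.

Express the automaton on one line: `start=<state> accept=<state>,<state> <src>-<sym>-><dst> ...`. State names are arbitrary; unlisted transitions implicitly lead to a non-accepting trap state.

Build one automaton per condition and run them in lockstep. The first has 4 states tracking how much of the suffix `aba` has currently been matched; the second has 5 states tracking the count of `a`s, saturating at 4. A product state is a pair (one from each), accepting exactly when both do.
With 16 states:
          a    b  
>  q0     q1   q0 
   q1     q2   q3 
   q2     q4   q5 
   q3     q6   q7 
   q4     q8   q9 
   q5    q10  q11 
   q6     q4   q5 
   q7     q2   q7 
   q8     q8  q12 
   q9    q13  q14 
 * q10    q8   q9 
   q11    q4  q11 
   q12   q13  q15 
   q13    q8  q12 
   q14    q8  q14 
   q15    q8  q15 
(> = start, * = accepting)

start=q0 accept=q10 q0-a->q1 q0-b->q0 q1-a->q2 q1-b->q3 q2-a->q4 q2-b->q5 q3-a->q6 q3-b->q7 q4-a->q8 q4-b->q9 q5-a->q10 q5-b->q11 q6-a->q4 q6-b->q5 q7-a->q2 q7-b->q7 q8-a->q8 q8-b->q12 q9-a->q13 q9-b->q14 q10-a->q8 q10-b->q9 q11-a->q4 q11-b->q11 q12-a->q13 q12-b->q15 q13-a->q8 q13-b->q12 q14-a->q8 q14-b->q14 q15-a->q8 q15-b->q15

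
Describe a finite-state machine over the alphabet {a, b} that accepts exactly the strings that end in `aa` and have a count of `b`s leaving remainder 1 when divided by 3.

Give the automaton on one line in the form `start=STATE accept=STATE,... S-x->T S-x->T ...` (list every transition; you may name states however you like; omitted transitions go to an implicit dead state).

start=S0 accept=S6 S0-a->S1 S0-b->S2 S1-a->S3 S1-b->S2 S2-a->S4 S2-b->S5 S3-a->S3 S3-b->S2 S4-a->S6 S4-b->S5 S5-a->S7 S5-b->S0 S6-a->S6 S6-b->S5 S7-a->S8 S7-b->S0 S8-a->S8 S8-b->S0

Run two small machines in parallel and take their product. One (3 states) tracks how much of the suffix `aa` has currently been matched; the other (3 states) tracks the count of `b`s modulo 3. Each combined state is a pair, one component from each; accept when both components accept.
        a   b  
>  S0   S1  S2 
   S1   S3  S2 
   S2   S4  S5 
   S3   S3  S2 
   S4   S6  S5 
   S5   S7  S0 
 * S6   S6  S5 
   S7   S8  S0 
   S8   S8  S0 
(> = start, * = accepting)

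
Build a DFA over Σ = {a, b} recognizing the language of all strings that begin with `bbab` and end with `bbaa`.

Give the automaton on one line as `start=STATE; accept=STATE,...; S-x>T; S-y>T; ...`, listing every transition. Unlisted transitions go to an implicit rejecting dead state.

Build one automaton per condition and run them in lockstep. One (6 states) tracks whether the input so far still matches the prefix `bbab`; the other (5 states) tracks how much of the suffix `bbaa` has currently been matched. Each combined state is a pair, one component from each; accept when both components accept.
          a    b  
>  s0     s1   s2 
   s1     s1   s3 
   s2     s1   s4 
   s3     s1   s5 
   s4     s6   s5 
   s5     s7   s5 
   s6     s8   s9 
   s7     s8   s3 
   s8     s1   s3 
   s9    s10  s11 
   s10   s10   s9 
   s11   s12  s11 
   s12   s13   s9 
 * s13   s10   s9 
(> = start, * = accepting)

start=s0; accept=s13; s0-a>s1; s0-b>s2; s1-a>s1; s1-b>s3; s2-a>s1; s2-b>s4; s3-a>s1; s3-b>s5; s4-a>s6; s4-b>s5; s5-a>s7; s5-b>s5; s6-a>s8; s6-b>s9; s7-a>s8; s7-b>s3; s8-a>s1; s8-b>s3; s9-a>s10; s9-b>s11; s10-a>s10; s10-b>s9; s11-a>s12; s11-b>s11; s12-a>s13; s12-b>s9; s13-a>s10; s13-b>s9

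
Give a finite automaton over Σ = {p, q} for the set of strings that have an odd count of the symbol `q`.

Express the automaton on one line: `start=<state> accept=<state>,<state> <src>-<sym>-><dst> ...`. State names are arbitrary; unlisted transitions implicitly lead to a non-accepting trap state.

Keep the running count of `q`s modulo 2: each `q` advances along the cycle s0 → s1 → s0 while other symbols loop. Accept at s1.
2 states suffice.
        p   q  
>  s0   s0  s1 
 * s1   s1  s0 
(> = start, * = accepting)

start=s0 accept=s1 s0-p->s0 s0-q->s1 s1-p->s1 s1-q->s0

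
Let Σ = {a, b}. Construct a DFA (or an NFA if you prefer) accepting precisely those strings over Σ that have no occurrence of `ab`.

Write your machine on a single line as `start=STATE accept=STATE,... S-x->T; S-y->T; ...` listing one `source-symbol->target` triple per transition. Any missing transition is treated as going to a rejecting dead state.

start=s0; accept=s0,s1; s0-a->s1; s0-b->s0; s1-a->s1; s1-b->s2; s2-a->s2; s2-b->s2

This is the complement of 'contains `ab`'. Use the same substring-matching states — s0 through s2 holding how much of `ab` has just been matched — but flip the accepting set: everything except the trap s2 accepts.
A 3-state machine:
        a   b  
>* s0   s1  s0 
 * s1   s1  s2 
   s2   s2  s2 
(> = start, * = accepting)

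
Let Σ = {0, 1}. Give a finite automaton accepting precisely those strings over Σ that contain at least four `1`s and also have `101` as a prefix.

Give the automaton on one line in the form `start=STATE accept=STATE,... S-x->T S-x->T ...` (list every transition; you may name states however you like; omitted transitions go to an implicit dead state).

Build one automaton per condition and run them in lockstep. The first has 6 states tracking the count of `1`s, saturating at 5; the second has 5 states tracking whether the input so far still matches the prefix `101`. A product state is a pair (one from each), accepting exactly when both do.
A 13-state machine:
       0  1 
>  A   B  C 
   B   B  D 
   C   E  F 
   D   D  F 
   E   D  G 
   F   F  H 
   G   G  I 
   H   H  J 
   I   I  K 
   J   J  L 
 * K   K  M 
   L   L  L 
 * M   M  M 
(> = start, * = accepting)

start=A accept=K,M A-0->B A-1->C B-0->B B-1->D C-0->E C-1->F D-0->D D-1->F E-0->D E-1->G F-0->F F-1->H G-0->G G-1->I H-0->H H-1->J I-0->I I-1->K J-0->J J-1->L K-0->K K-1->M L-0->L L-1->L M-0->M M-1->M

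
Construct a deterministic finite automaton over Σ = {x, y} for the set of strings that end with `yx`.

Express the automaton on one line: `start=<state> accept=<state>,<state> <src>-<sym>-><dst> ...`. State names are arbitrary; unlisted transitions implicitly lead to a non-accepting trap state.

Let each state record the length of the longest suffix of the input read so far that is also a prefix of `yx`. s1 means the last symbol is `y`; s2 means the last 2 symbols are `yx`. Accept only at s2, where the string currently ends in `yx`.
        x   y  
>  s0   s0  s1 
   s1   s2  s1 
 * s2   s0  s1 
(> = start, * = accepting)

start=s0 accept=s2 s0-x->s0 s0-y->s1 s1-x->s2 s1-y->s1 s2-x->s0 s2-y->s1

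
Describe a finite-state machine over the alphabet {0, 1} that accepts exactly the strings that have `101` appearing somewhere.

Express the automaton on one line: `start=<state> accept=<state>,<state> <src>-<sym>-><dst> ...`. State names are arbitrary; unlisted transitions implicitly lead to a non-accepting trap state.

Track how much of `101` has been matched so far: state S0 is no progress, S3 is the absorbing accept state reached once `101` has occurred. Intermediate states record partial matches; on a mismatch, fall back to the longest reusable overlap.
A 4-state machine:
        0   1  
>  S0   S0  S1 
   S1   S2  S1 
   S2   S0  S3 
 * S3   S3  S3 
(> = start, * = accepting)

start=S0 accept=S3 S0-0->S0 S0-1->S1 S1-0->S2 S1-1->S1 S2-0->S0 S2-1->S3 S3-0->S3 S3-1->S3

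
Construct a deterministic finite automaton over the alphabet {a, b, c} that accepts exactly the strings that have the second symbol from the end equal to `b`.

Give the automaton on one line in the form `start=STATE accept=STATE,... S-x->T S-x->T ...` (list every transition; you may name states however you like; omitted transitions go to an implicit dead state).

start=s0 accept=s7,s8,s9 s0-a->s1 s0-b->s2 s0-c->s3 s1-a->s4 s1-b->s5 s1-c->s6 s2-a->s7 s2-b->s8 s2-c->s9 s3-a->s10 s3-b->s11 s3-c->s12 s4-a->s4 s4-b->s5 s4-c->s6 s5-a->s7 s5-b->s8 s5-c->s9 s6-a->s10 s6-b->s11 s6-c->s12 s7-a->s4 s7-b->s5 s7-c->s6 s8-a->s7 s8-b->s8 s8-c->s9 s9-a->s10 s9-b->s11 s9-c->s12 s10-a->s4 s10-b->s5 s10-c->s6 s11-a->s7 s11-b->s8 s11-c->s9 s12-a->s10 s12-b->s11 s12-c->s12

A DFA must remember the last 2 symbols (since which symbol is second-to-last isn't known until the input ends). Use one state per possible window of the last ≤2 symbols; accept from those whose window starts with `b`.
          a    b    c  
>  s0     s1   s2   s3 
   s1     s4   s5   s6 
   s2     s7   s8   s9 
   s3    s10  s11  s12 
   s4     s4   s5   s6 
   s5     s7   s8   s9 
   s6    s10  s11  s12 
 * s7     s4   s5   s6 
 * s8     s7   s8   s9 
 * s9    s10  s11  s12 
   s10    s4   s5   s6 
   s11    s7   s8   s9 
   s12   s10  s11  s12 
(> = start, * = accepting)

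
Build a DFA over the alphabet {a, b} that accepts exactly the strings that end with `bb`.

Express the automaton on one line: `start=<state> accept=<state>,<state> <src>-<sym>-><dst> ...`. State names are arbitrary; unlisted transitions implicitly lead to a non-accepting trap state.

start=q0 accept=q2 q0-a->q0 q0-b->q1 q1-a->q0 q1-b->q2 q2-a->q0 q2-b->q2

Remember how much of `bb` the current input suffix matches. State q0 means no match yet; q1 means the last symbol is `b`; q2 means the last 2 symbols are `bb`. Only q2 accepts. On a mismatch, fall back to the longest proper suffix that is still a prefix of `bb`.
A 3-state machine:
        a   b  
>  q0   q0  q1 
   q1   q0  q2 
 * q2   q0  q2 
(> = start, * = accepting)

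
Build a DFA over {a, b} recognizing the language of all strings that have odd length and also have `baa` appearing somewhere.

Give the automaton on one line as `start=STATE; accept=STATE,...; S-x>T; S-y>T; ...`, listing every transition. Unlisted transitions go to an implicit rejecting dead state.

Run two small machines in parallel and take their product. The first has 2 states tracking the input length modulo 2; the second has 4 states tracking whether and how much of `baa` has been seen. A product state is a pair (one from each), accepting exactly when both do.
        a   b  
>  S0   S1  S2 
   S1   S0  S3 
   S2   S4  S3 
   S3   S5  S2 
   S4   S6  S2 
   S5   S7  S3 
 * S6   S7  S7 
   S7   S6  S6 
(> = start, * = accepting)

start=S0; accept=S6; S0-a>S1; S0-b>S2; S1-a>S0; S1-b>S3; S2-a>S4; S2-b>S3; S3-a>S5; S3-b>S2; S4-a>S6; S4-b>S2; S5-a>S7; S5-b>S3; S6-a>S7; S6-b>S7; S7-a>S6; S7-b>S6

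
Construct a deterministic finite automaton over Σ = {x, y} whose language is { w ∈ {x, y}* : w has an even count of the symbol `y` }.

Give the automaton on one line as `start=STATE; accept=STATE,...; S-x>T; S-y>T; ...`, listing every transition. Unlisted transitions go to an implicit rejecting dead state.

start=s0; accept=s0; s0-x>s0; s0-y>s1; s1-x>s1; s1-y>s0

Keep the running count of `y`s modulo 2: each `y` advances along the cycle s0 → s1 → s0 while other symbols loop. Accept at s0.
2 states suffice.
        x   y  
>* s0   s0  s1 
   s1   s1  s0 
(> = start, * = accepting)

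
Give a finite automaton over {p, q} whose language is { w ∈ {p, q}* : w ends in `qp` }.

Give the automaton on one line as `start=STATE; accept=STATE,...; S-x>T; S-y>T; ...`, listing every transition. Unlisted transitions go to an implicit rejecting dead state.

Remember how much of `qp` the current input suffix matches. State S0 means no match yet; S1 means the last symbol is `q`; S2 means the last 2 symbols are `qp`. Only S2 accepts. On a mismatch, fall back to the longest proper suffix that is still a prefix of `qp`.
3 states suffice.
        p   q  
>  S0   S0  S1 
   S1   S2  S1 
 * S2   S0  S1 
(> = start, * = accepting)

start=S0; accept=S2; S0-p>S0; S0-q>S1; S1-p>S2; S1-q>S1; S2-p>S0; S2-q>S1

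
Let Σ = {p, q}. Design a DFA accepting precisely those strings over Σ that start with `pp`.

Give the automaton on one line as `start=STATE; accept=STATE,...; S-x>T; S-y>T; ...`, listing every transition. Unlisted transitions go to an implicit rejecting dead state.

Check the first 2 symbols one by one: s0 through s1 record how many have matched `pp` so far; any wrong symbol goes to the dead state s3. After all 2 match we enter the accepting sink s2.
4 states suffice.
        p   q  
>  s0   s1  s3 
   s1   s2  s3 
 * s2   s2  s2 
   s3   s3  s3 
(> = start, * = accepting)

start=s0; accept=s2; s0-p>s1; s0-q>s3; s1-p>s2; s1-q>s3; s2-p>s2; s2-q>s2; s3-p>s3; s3-q>s3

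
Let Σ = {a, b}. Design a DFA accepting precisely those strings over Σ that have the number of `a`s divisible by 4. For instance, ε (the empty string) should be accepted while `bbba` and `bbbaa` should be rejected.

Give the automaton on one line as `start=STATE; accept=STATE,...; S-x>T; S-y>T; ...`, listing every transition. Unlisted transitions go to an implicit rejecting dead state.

start=s0; accept=s0; s0-a>s1; s0-b>s0; s1-a>s2; s1-b>s1; s2-a>s3; s2-b>s2; s3-a>s0; s3-b>s3

Keep the running count of `a`s modulo 4: each `a` advances along the cycle s0 → s1 → s2 → s3 → s0 while other symbols loop. Accept at s0.
        a   b  
>* s0   s1  s0 
   s1   s2  s1 
   s2   s3  s2 
   s3   s0  s3 
(> = start, * = accepting)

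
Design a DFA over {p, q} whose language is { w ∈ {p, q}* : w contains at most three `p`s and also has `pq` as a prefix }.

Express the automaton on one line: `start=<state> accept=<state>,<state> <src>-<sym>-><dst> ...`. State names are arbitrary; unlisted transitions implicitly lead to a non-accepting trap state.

Run two small machines in parallel and take their product. One (5 states) tracks the count of `p`s, saturating at 4; the other (4 states) tracks whether the input so far still matches the prefix `pq`. Each combined state is a pair, one component from each; accept when both components accept.
An 11-state machine:
          p    q  
>  s0     s1   s2 
   s1     s3   s4 
   s2     s5   s2 
   s3     s6   s3 
 * s4     s7   s4 
   s5     s3   s5 
   s6     s8   s6 
 * s7     s9   s7 
   s8     s8   s8 
 * s9    s10   s9 
   s10   s10  s10 
(> = start, * = accepting)

start=s0 accept=s4,s7,s9 s0-p->s1 s0-q->s2 s1-p->s3 s1-q->s4 s2-p->s5 s2-q->s2 s3-p->s6 s3-q->s3 s4-p->s7 s4-q->s4 s5-p->s3 s5-q->s5 s6-p->s8 s6-q->s6 s7-p->s9 s7-q->s7 s8-p->s8 s8-q->s8 s9-p->s10 s9-q->s9 s10-p->s10 s10-q->s10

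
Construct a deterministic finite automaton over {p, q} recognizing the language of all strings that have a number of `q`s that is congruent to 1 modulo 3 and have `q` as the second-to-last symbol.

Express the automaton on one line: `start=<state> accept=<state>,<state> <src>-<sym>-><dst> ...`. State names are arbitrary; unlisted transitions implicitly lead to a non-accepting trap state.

Run two small machines in parallel and take their product. The first has 3 states tracking the count of `q`s modulo 3; the second has 7 states tracking the last 2 symbols read. A product state is a pair (one from each), accepting exactly when both do. Equivalent product states are then merged.
        p   q  
>  S0   S0  S1 
   S1   S2  S3 
 * S2   S4  S3 
   S3   S3  S5 
   S4   S4  S3 
   S5   S0  S6 
 * S6   S2  S3 
(> = start, * = accepting)

start=S0 accept=S2,S6 S0-p->S0 S0-q->S1 S1-p->S2 S1-q->S3 S2-p->S4 S2-q->S3 S3-p->S3 S3-q->S5 S4-p->S4 S4-q->S3 S5-p->S0 S5-q->S6 S6-p->S2 S6-q->S3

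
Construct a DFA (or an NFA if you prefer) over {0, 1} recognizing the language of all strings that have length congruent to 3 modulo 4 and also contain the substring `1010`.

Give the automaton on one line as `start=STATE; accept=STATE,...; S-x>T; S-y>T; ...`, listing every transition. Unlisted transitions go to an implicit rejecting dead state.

start=q0; accept=q19; q0-0>q1; q0-1>q2; q1-0>q3; q1-1>q4; q2-0>q5; q2-1>q4; q3-0>q6; q3-1>q7; q4-0>q8; q4-1>q7; q5-0>q6; q5-1>q9; q6-0>q0; q6-1>q10; q7-0>q11; q7-1>q10; q8-0>q0; q8-1>q12; q9-0>q13; q9-1>q10; q10-0>q14; q10-1>q2; q11-0>q1; q11-1>q15; q12-0>q16; q12-1>q2; q13-0>q16; q13-1>q16; q14-0>q3; q14-1>q17; q15-0>q18; q15-1>q4; q16-0>q18; q16-1>q18; q17-0>q19; q17-1>q7; q18-0>q19; q18-1>q19; q19-0>q13; q19-1>q13

Run two small machines in parallel and take their product. One (4 states) tracks the input length modulo 4; the other (5 states) tracks whether and how much of `1010` has been seen. Each combined state is a pair, one component from each; accept when both components accept.
With 20 states:
          0    1  
>  q0     q1   q2 
   q1     q3   q4 
   q2     q5   q4 
   q3     q6   q7 
   q4     q8   q7 
   q5     q6   q9 
   q6     q0  q10 
   q7    q11  q10 
   q8     q0  q12 
   q9    q13  q10 
   q10   q14   q2 
   q11    q1  q15 
   q12   q16   q2 
   q13   q16  q16 
   q14    q3  q17 
   q15   q18   q4 
   q16   q18  q18 
   q17   q19   q7 
   q18   q19  q19 
 * q19   q13  q13 
(> = start, * = accepting)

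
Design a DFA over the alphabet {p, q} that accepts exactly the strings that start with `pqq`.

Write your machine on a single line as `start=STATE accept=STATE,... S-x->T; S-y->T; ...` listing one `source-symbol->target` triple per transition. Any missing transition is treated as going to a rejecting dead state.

Check the first 3 symbols one by one: S0 through S2 record how many have matched `pqq` so far; any wrong symbol goes to the dead state S4. After all 3 match we enter the accepting sink S3.
With 5 states:
        p   q  
>  S0   S1  S4 
   S1   S4  S2 
   S2   S4  S3 
 * S3   S3  S3 
   S4   S4  S4 
(> = start, * = accepting)

start=S0; accept=S3; S0-p->S1; S0-q->S4; S1-p->S4; S1-q->S2; S2-p->S4; S2-q->S3; S3-p->S3; S3-q->S3; S4-p->S4; S4-q->S4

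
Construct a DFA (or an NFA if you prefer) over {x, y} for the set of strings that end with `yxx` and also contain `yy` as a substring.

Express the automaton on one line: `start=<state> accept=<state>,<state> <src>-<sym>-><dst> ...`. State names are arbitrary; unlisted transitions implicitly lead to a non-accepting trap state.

start=q0 accept=q4 q0-x->q0 q0-y->q1 q1-x->q0 q1-y->q2 q2-x->q3 q2-y->q2 q3-x->q4 q3-y->q2 q4-x->q5 q4-y->q2 q5-x->q5 q5-y->q2

Run two small machines in parallel and take their product. The first has 4 states tracking how much of the suffix `yxx` has currently been matched; the second has 3 states tracking whether and how much of `yy` has been seen. A product state is a pair (one from each), accepting exactly when both do. Minimizing collapses redundant product states.
6 states suffice.
        x   y  
>  q0   q0  q1 
   q1   q0  q2 
   q2   q3  q2 
   q3   q4  q2 
 * q4   q5  q2 
   q5   q5  q2 
(> = start, * = accepting)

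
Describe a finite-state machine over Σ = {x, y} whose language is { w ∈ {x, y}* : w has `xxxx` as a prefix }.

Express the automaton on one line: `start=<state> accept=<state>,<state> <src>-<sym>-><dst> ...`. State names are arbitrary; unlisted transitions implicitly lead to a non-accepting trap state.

Check the first 4 symbols one by one: A through D record how many have matched `xxxx` so far; any wrong symbol goes to the dead state F. After all 4 match we enter the accepting sink E.
6 states suffice.
       x  y 
>  A   B  F 
   B   C  F 
   C   D  F 
   D   E  F 
 * E   E  E 
   F   F  F 
(> = start, * = accepting)

start=A accept=E A-x->B A-y->F B-x->C B-y->F C-x->D C-y->F D-x->E D-y->F E-x->E E-y->E F-x->F F-y->F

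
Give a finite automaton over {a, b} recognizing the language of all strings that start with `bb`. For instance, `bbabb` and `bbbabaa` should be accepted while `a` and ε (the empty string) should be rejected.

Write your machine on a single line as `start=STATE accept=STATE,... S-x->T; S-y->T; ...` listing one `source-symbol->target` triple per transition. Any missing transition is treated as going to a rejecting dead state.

Walk along `bb` while the input agrees: from S0 take `b` to S1, and so on. Any deviation drops to the rejecting sink S3. Once S2 is reached the prefix is confirmed and every continuation is accepted.
A 4-state machine:
        a   b  
>  S0   S3  S1 
   S1   S3  S2 
 * S2   S2  S2 
   S3   S3  S3 
(> = start, * = accepting)

start=S0; accept=S2; S0-a->S3; S0-b->S1; S1-a->S3; S1-b->S2; S2-a->S2; S2-b->S2; S3-a->S3; S3-b->S3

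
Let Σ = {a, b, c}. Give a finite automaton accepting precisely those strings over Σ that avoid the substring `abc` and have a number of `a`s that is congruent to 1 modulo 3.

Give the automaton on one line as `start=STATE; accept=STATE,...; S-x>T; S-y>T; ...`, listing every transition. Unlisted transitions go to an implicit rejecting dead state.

start=q0; accept=q1,q3,q4; q0-a>q1; q0-b>q0; q0-c>q0; q1-a>q2; q1-b>q3; q1-c>q4; q2-a>q5; q2-b>q6; q2-c>q7; q3-a>q2; q3-b>q4; q3-c>q8; q4-a>q2; q4-b>q4; q4-c>q4; q5-a>q1; q5-b>q9; q5-c>q0; q6-a>q5; q6-b>q7; q6-c>q10; q7-a>q5; q7-b>q7; q7-c>q7; q8-a>q10; q8-b>q8; q8-c>q8; q9-a>q1; q9-b>q0; q9-c>q11; q10-a>q11; q10-b>q10; q10-c>q10; q11-a>q8; q11-b>q11; q11-c>q11

Run two small machines in parallel and take their product. One (4 states) tracks partial matches of the forbidden pattern `abc`; the other (3 states) tracks the count of `a`s modulo 3. Each combined state is a pair, one component from each; accept when both components accept.
A 12-state machine:
          a    b    c  
>  q0     q1   q0   q0 
 * q1     q2   q3   q4 
   q2     q5   q6   q7 
 * q3     q2   q4   q8 
 * q4     q2   q4   q4 
   q5     q1   q9   q0 
   q6     q5   q7  q10 
   q7     q5   q7   q7 
   q8    q10   q8   q8 
   q9     q1   q0  q11 
   q10   q11  q10  q10 
   q11    q8  q11  q11 
(> = start, * = accepting)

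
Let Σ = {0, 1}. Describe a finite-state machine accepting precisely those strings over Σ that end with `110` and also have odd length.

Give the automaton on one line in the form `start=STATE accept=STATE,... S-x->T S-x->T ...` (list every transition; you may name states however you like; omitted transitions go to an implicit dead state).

start=S0 accept=S4 S0-0->S1 S0-1->S2 S1-0->S0 S1-1->S0 S2-0->S0 S2-1->S3 S3-0->S4 S3-1->S2 S4-0->S0 S4-1->S0

Build one automaton per condition and run them in lockstep. One (4 states) tracks how much of the suffix `110` has currently been matched; the other (2 states) tracks the input length modulo 2. Each combined state is a pair, one component from each; accept when both components accept. After merging equivalent states the machine shrinks.
With 5 states:
        0   1  
>  S0   S1  S2 
   S1   S0  S0 
   S2   S0  S3 
   S3   S4  S2 
 * S4   S0  S0 
(> = start, * = accepting)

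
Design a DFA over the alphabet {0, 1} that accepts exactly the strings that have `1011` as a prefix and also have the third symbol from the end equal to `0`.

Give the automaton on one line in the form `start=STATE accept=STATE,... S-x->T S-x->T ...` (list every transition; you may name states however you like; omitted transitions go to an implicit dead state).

Build one automaton per condition and run them in lockstep. One (6 states) tracks whether the input so far still matches the prefix `1011`; the other (15 states) tracks the last 3 symbols read. Each combined state is a pair, one component from each; accept when both components accept. After merging equivalent states the machine shrinks.
          0    1  
>  s0     s1   s2 
   s1     s1   s1 
   s2     s3   s1 
   s3     s1   s4 
   s4     s1   s5 
 * s5     s6   s7 
   s6     s8   s9 
   s7     s6   s7 
   s8    s10  s11 
   s9    s12   s5 
 * s10   s10  s11 
 * s11   s12   s5 
 * s12    s8   s9 
(> = start, * = accepting)

start=s0 accept=s5,s10,s11,s12 s0-0->s1 s0-1->s2 s1-0->s1 s1-1->s1 s2-0->s3 s2-1->s1 s3-0->s1 s3-1->s4 s4-0->s1 s4-1->s5 s5-0->s6 s5-1->s7 s6-0->s8 s6-1->s9 s7-0->s6 s7-1->s7 s8-0->s10 s8-1->s11 s9-0->s12 s9-1->s5 s10-0->s10 s10-1->s11 s11-0->s12 s11-1->s5 s12-0->s8 s12-1->s9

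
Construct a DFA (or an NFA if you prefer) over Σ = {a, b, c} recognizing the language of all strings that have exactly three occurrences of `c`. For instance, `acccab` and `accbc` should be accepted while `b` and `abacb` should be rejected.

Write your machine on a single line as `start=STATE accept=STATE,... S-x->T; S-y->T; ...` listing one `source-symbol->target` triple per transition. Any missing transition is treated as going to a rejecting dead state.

start=q0; accept=q3; q0-a->q0; q0-b->q0; q0-c->q1; q1-a->q1; q1-b->q1; q1-c->q2; q2-a->q2; q2-b->q2; q2-c->q3; q3-a->q3; q3-b->q3; q3-c->q4; q4-a->q4; q4-b->q4; q4-c->q4

Count `c`s, saturating at 4: states q0 through q3 mean 0 through 3 `c`s seen; q4 means more than 3. Each `c` increments (capped at q4); other symbols loop. Accept from {q3}.
5 states suffice.
        a   b   c  
>  q0   q0  q0  q1 
   q1   q1  q1  q2 
   q2   q2  q2  q3 
 * q3   q3  q3  q4 
   q4   q4  q4  q4 
(> = start, * = accepting)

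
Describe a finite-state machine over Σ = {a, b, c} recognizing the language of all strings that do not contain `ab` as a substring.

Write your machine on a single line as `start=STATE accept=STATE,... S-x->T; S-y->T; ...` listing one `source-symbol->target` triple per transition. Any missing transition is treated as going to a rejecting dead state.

start=q0; accept=q0,q1; q0-a->q1; q0-b->q0; q0-c->q0; q1-a->q1; q1-b->q2; q1-c->q0; q2-a->q2; q2-b->q2; q2-c->q2

This is the complement of 'contains `ab`'. Use the same substring-matching states — q0 through q2 holding how much of `ab` has just been matched — but flip the accepting set: everything except the trap q2 accepts.
3 states suffice.
        a   b   c  
>* q0   q1  q0  q0 
 * q1   q1  q2  q0 
   q2   q2  q2  q2 
(> = start, * = accepting)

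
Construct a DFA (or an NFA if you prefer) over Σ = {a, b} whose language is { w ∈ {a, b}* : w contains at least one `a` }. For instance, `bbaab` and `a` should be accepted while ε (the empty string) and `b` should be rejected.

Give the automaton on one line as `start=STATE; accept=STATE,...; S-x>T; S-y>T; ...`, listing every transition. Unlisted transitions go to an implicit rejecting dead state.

Count `a`s, saturating at 2: state S0 means no `a` yet, S1 means one `a` seen, S2 means more than one. Each `a` increments (capped at S2); other symbols loop. Accept from {S1, S2}.
With 3 states:
        a   b  
>  S0   S1  S0 
 * S1   S2  S1 
 * S2   S2  S2 
(> = start, * = accepting)

start=S0; accept=S1,S2; S0-a>S1; S0-b>S0; S1-a>S2; S1-b>S1; S2-a>S2; S2-b>S2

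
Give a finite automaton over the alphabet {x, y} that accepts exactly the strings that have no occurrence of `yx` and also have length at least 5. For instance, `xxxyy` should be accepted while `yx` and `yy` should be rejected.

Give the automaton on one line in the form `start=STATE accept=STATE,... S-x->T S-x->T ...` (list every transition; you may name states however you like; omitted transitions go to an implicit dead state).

start=q0 accept=q10,q11 q0-x->q1 q0-y->q2 q1-x->q3 q1-y->q4 q2-x->q5 q2-y->q4 q3-x->q6 q3-y->q7 q4-x->q5 q4-y->q7 q5-x->q5 q5-y->q5 q6-x->q8 q6-y->q9 q7-x->q5 q7-y->q9 q8-x->q10 q8-y->q11 q9-x->q5 q9-y->q11 q10-x->q10 q10-y->q11 q11-x->q5 q11-y->q11

Handle the two conditions separately and then intersect. The first has 3 states tracking partial matches of the forbidden pattern `yx`; the second has 7 states tracking the input length, saturating at 6. A product state is a pair (one from each), accepting exactly when both do. Minimizing collapses redundant product states.
With 12 states:
          x    y  
>  q0     q1   q2 
   q1     q3   q4 
   q2     q5   q4 
   q3     q6   q7 
   q4     q5   q7 
   q5     q5   q5 
   q6     q8   q9 
   q7     q5   q9 
   q8    q10  q11 
   q9     q5  q11 
 * q10   q10  q11 
 * q11    q5  q11 
(> = start, * = accepting)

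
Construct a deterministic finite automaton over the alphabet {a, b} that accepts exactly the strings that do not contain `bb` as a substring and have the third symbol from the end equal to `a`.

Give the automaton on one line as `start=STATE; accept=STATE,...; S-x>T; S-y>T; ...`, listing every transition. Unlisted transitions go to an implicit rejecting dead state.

start=S0; accept=S6,S7,S8; S0-a>S1; S0-b>S2; S1-a>S3; S1-b>S4; S2-a>S1; S2-b>S5; S3-a>S6; S3-b>S7; S4-a>S8; S4-b>S5; S5-a>S5; S5-b>S5; S6-a>S6; S6-b>S7; S7-a>S8; S7-b>S5; S8-a>S3; S8-b>S4

Run two small machines in parallel and take their product. One (3 states) tracks partial matches of the forbidden pattern `bb`; the other (15 states) tracks the last 3 symbols read. Each combined state is a pair, one component from each; accept when both components accept. After merging equivalent states the machine shrinks.
9 states suffice.
        a   b  
>  S0   S1  S2 
   S1   S3  S4 
   S2   S1  S5 
   S3   S6  S7 
   S4   S8  S5 
   S5   S5  S5 
 * S6   S6  S7 
 * S7   S8  S5 
 * S8   S3  S4 
(> = start, * = accepting)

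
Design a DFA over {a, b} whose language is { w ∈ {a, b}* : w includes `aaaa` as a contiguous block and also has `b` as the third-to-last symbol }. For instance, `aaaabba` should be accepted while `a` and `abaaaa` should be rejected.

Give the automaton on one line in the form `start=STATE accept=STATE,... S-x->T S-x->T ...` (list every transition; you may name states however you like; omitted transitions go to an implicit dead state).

Run two small machines in parallel and take their product. One (5 states) tracks whether and how much of `aaaa` has been seen; the other (15 states) tracks the last 3 symbols read. Each combined state is a pair, one component from each; accept when both components accept.
23 states suffice.
          a    b  
>  s0     s1   s2 
   s1     s3   s4 
   s2     s5   s6 
   s3     s7   s8 
   s4     s9  s10 
   s5    s11  s12 
   s6    s13  s14 
   s7    s15   s8 
   s8     s9  s10 
   s9    s11  s12 
   s10   s13  s14 
   s11    s7   s8 
   s12    s9  s10 
   s13   s11  s12 
   s14   s13  s14 
   s15   s15  s16 
   s16   s17  s18 
   s17   s19  s20 
   s18   s21  s22 
 * s19   s15  s16 
 * s20   s17  s18 
 * s21   s19  s20 
 * s22   s21  s22 
(> = start, * = accepting)

start=s0 accept=s19,s20,s21,s22 s0-a->s1 s0-b->s2 s1-a->s3 s1-b->s4 s2-a->s5 s2-b->s6 s3-a->s7 s3-b->s8 s4-a->s9 s4-b->s10 s5-a->s11 s5-b->s12 s6-a->s13 s6-b->s14 s7-a->s15 s7-b->s8 s8-a->s9 s8-b->s10 s9-a->s11 s9-b->s12 s10-a->s13 s10-b->s14 s11-a->s7 s11-b->s8 s12-a->s9 s12-b->s10 s13-a->s11 s13-b->s12 s14-a->s13 s14-b->s14 s15-a->s15 s15-b->s16 s16-a->s17 s16-b->s18 s17-a->s19 s17-b->s20 s18-a->s21 s18-b->s22 s19-a->s15 s19-b->s16 s20-a->s17 s20-b->s18 s21-a->s19 s21-b->s20 s22-a->s21 s22-b->s22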